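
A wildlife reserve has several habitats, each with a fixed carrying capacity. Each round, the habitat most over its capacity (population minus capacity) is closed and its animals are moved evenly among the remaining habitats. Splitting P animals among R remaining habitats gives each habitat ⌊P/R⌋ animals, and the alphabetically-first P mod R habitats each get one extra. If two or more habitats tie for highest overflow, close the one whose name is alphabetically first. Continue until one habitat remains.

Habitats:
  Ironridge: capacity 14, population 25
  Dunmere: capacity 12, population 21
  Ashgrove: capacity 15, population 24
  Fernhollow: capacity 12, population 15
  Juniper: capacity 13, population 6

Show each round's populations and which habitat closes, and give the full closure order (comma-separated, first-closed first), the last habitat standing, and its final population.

Round 1: Ashgrove=24 Dunmere=21 Fernhollow=15 Ironridge=25 Juniper=6 → close Ironridge (overflow 11)
  25÷4 = 6 each, +1 to first 1
Round 2: Ashgrove=31 Dunmere=27 Fernhollow=21 Juniper=12 → close Ashgrove (overflow 16)
  31÷3 = 10 each, +1 to first 1
Round 3: Dunmere=38 Fernhollow=31 Juniper=22 → close Dunmere (overflow 26)
  38÷2 = 19 each, +1 to first 0
Round 4: Fernhollow=50 Juniper=41 → close Fernhollow (overflow 38)
  50÷1 = 50 each, +1 to first 0

Closure order: Ironridge, Ashgrove, Dunmere, Fernhollow
Last habitat: Juniper with 91 animals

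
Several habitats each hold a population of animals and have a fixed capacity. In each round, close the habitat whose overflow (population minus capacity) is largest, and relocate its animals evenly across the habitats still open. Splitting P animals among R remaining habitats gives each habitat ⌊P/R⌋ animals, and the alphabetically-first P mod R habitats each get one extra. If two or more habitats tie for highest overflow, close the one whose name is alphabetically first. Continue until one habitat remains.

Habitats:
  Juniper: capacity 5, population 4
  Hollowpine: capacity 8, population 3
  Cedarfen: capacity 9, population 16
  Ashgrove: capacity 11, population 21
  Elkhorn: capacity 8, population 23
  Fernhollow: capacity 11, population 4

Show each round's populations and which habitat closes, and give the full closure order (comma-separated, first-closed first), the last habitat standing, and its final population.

Round 1: Ashgrove=21 Cedarfen=16 Elkhorn=23 Fernhollow=4 Hollowpine=3 Juniper=4 → close Elkhorn (overflow 15)
  23÷5 = 4 each, +1 to first 3
Round 2: Ashgrove=26 Cedarfen=21 Fernhollow=9 Hollowpine=7 Juniper=8 → close Ashgrove (overflow 15)
  26÷4 = 6 each, +1 to first 2
Round 3: Cedarfen=28 Fernhollow=16 Hollowpine=13 Juniper=14 → close Cedarfen (overflow 19)
  28÷3 = 9 each, +1 to first 1
Round 4: Fernhollow=26 Hollowpine=22 Juniper=23 → close Juniper (overflow 18)
  23÷2 = 11 each, +1 to first 1
Round 5: Fernhollow=38 Hollowpine=33 → close Fernhollow (overflow 27)
  38÷1 = 38 each, +1 to first 0

Closure order: Elkhorn, Ashgrove, Cedarfen, Juniper, Fernhollow
Last habitat: Hollowpine with 71 animals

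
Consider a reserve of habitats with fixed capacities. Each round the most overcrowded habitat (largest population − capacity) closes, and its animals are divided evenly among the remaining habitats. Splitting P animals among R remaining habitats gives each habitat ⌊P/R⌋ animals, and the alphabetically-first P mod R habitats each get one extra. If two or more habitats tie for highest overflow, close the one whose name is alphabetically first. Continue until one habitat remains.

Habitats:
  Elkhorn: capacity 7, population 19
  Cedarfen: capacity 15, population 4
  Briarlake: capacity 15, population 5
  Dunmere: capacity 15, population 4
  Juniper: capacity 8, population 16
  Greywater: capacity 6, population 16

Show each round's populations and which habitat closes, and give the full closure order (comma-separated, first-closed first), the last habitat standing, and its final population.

Round 1: Briarlake=5 Cedarfen=4 Dunmere=4 Elkhorn=19 Greywater=16 Juniper=16 → close Elkhorn (overflow 12)
  19÷5 = 3 each, +1 to first 4
Round 2: Briarlake=9 Cedarfen=8 Dunmere=8 Greywater=20 Juniper=19 → close Greywater (overflow 14)
  20÷4 = 5 each, +1 to first 0
Round 3: Briarlake=14 Cedarfen=13 Dunmere=13 Juniper=24 → close Juniper (overflow 16)
  24÷3 = 8 each, +1 to first 0
Round 4: Briarlake=22 Cedarfen=21 Dunmere=21 → close Briarlake (overflow 7)
  22÷2 = 11 each, +1 to first 0
Round 5: Cedarfen=32 Dunmere=32 → close Cedarfen (overflow 17)
  32÷1 = 32 each, +1 to first 0

Closure order: Elkhorn, Greywater, Juniper, Briarlake, Cedarfen
Last habitat: Dunmere with 64 animals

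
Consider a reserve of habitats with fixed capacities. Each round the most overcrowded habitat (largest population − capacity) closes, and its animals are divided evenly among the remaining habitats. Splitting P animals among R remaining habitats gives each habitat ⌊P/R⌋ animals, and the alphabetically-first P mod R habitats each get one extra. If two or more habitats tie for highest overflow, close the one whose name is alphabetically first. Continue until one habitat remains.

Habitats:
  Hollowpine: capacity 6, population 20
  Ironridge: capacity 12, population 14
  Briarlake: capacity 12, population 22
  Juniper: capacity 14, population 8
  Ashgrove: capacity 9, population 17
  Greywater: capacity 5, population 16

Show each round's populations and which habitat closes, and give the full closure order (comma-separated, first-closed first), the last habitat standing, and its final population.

Round 1: Ashgrove=17 Briarlake=22 Greywater=16 Hollowpine=20 Ironridge=14 Juniper=8 → close Hollowpine (overflow 14)
  20÷5 = 4 each, +1 to first 0
Round 2: Ashgrove=21 Briarlake=26 Greywater=20 Ironridge=18 Juniper=12 → close Greywater (overflow 15)
  20÷4 = 5 each, +1 to first 0
Round 3: Ashgrove=26 Briarlake=31 Ironridge=23 Juniper=17 → close Briarlake (overflow 19)
  31÷3 = 10 each, +1 to first 1
Round 4: Ashgrove=37 Ironridge=33 Juniper=27 → close Ashgrove (overflow 28)
  37÷2 = 18 each, +1 to first 1
Round 5: Ironridge=52 Juniper=45 → close Ironridge (overflow 40)
  52÷1 = 52 each, +1 to first 0

Closure order: Hollowpine, Greywater, Briarlake, Ashgrove, Ironridge
Last habitat: Juniper with 97 animals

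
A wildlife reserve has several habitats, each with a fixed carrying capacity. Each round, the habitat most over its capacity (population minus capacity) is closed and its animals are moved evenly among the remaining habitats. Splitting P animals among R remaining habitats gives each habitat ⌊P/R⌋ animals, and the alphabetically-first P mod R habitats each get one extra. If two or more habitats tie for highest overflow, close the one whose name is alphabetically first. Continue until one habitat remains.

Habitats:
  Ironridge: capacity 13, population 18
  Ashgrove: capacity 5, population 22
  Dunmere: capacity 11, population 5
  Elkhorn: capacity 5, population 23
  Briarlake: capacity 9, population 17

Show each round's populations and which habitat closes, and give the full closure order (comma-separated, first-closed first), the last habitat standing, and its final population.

Round 1: Ashgrove=22 Briarlake=17 Dunmere=5 Elkhorn=23 Ironridge=18 → close Elkhorn (overflow 18)
  23÷4 = 5 each, +1 to first 3
Round 2: Ashgrove=28 Briarlake=23 Dunmere=11 Ironridge=23 → close Ashgrove (overflow 23)
  28÷3 = 9 each, +1 to first 1
Round 3: Briarlake=33 Dunmere=20 Ironridge=32 → close Briarlake (overflow 24)
  33÷2 = 16 each, +1 to first 1
Round 4: Dunmere=37 Ironridge=48 → close Ironridge (overflow 35)
  48÷1 = 48 each, +1 to first 0

Closure order: Elkhorn, Ashgrove, Briarlake, Ironridge
Last habitat: Dunmere with 85 animals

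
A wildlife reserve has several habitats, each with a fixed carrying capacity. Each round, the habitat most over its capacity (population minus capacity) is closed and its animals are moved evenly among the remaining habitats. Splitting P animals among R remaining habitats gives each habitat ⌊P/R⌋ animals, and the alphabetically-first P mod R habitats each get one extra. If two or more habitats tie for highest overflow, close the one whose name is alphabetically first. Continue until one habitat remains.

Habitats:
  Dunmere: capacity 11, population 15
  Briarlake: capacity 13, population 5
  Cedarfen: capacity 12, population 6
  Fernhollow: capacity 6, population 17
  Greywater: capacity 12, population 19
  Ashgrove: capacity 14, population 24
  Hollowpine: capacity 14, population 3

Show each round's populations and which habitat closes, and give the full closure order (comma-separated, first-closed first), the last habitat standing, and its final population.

Round 1: Ashgrove=24 Briarlake=5 Cedarfen=6 Dunmere=15 Fernhollow=17 Greywater=19 Hollowpine=3 → close Fernhollow (overflow 11)
  17÷6 = 2 each, +1 to first 5
Round 2: Ashgrove=27 Briarlake=8 Cedarfen=9 Dunmere=18 Greywater=22 Hollowpine=5 → close Ashgrove (overflow 13)
  27÷5 = 5 each, +1 to first 2
Round 3: Briarlake=14 Cedarfen=15 Dunmere=23 Greywater=27 Hollowpine=10 → close Greywater (overflow 15)
  27÷4 = 6 each, +1 to first 3
Round 4: Briarlake=21 Cedarfen=22 Dunmere=30 Hollowpine=16 → close Dunmere (overflow 19)
  30÷3 = 10 each, +1 to first 0
Round 5: Briarlake=31 Cedarfen=32 Hollowpine=26 → close Cedarfen (overflow 20)
  32÷2 = 16 each, +1 to first 0
Round 6: Briarlake=47 Hollowpine=42 → close Briarlake (overflow 34)
  47÷1 = 47 each, +1 to first 0

Closure order: Fernhollow, Ashgrove, Greywater, Dunmere, Cedarfen, Briarlake
Last habitat: Hollowpine with 89 animals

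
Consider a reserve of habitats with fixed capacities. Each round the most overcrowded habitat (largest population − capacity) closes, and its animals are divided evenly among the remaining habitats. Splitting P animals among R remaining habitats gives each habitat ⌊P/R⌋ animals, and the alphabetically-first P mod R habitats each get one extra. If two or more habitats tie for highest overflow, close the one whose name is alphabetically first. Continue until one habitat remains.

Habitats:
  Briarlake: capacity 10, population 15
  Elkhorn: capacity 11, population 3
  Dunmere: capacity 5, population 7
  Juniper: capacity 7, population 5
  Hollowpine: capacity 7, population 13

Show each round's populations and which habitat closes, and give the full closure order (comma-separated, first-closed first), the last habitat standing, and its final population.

Closure order: Hollowpine, Briarlake, Dunmere, Juniper
Last habitat: Elkhorn with 43 animals

Round 1: Briarlake=15 Dunmere=7 Elkhorn=3 Hollowpine=13 Juniper=5 → close Hollowpine (overflow 6)
  13÷4 = 3 each, +1 to first 1
Round 2: Briarlake=19 Dunmere=10 Elkhorn=6 Juniper=8 → close Briarlake (overflow 9)
  19÷3 = 6 each, +1 to first 1
Round 3: Dunmere=17 Elkhorn=12 Juniper=14 → close Dunmere (overflow 12)
  17÷2 = 8 each, +1 to first 1
Round 4: Elkhorn=21 Juniper=22 → close Juniper (overflow 15)
  22÷1 = 22 each, +1 to first 0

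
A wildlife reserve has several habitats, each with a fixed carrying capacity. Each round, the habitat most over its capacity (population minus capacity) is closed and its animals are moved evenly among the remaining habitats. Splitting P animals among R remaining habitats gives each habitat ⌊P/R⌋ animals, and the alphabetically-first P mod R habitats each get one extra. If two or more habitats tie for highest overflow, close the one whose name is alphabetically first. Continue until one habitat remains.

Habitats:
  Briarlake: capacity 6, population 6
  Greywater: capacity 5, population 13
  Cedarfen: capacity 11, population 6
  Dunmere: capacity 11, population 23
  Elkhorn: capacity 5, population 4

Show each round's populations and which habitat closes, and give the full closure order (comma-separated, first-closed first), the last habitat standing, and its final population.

Closure order: Dunmere, Greywater, Briarlake, Elkhorn
Last habitat: Cedarfen with 52 animals

Round 1: Briarlake=6 Cedarfen=6 Dunmere=23 Elkhorn=4 Greywater=13 → close Dunmere (overflow 12)
  23÷4 = 5 each, +1 to first 3
Round 2: Briarlake=12 Cedarfen=12 Elkhorn=10 Greywater=18 → close Greywater (overflow 13)
  18÷3 = 6 each, +1 to first 0
Round 3: Briarlake=18 Cedarfen=18 Elkhorn=16 → close Briarlake (overflow 12)
  18÷2 = 9 each, +1 to first 0
Round 4: Cedarfen=27 Elkhorn=25 → close Elkhorn (overflow 20)
  25÷1 = 25 each, +1 to first 0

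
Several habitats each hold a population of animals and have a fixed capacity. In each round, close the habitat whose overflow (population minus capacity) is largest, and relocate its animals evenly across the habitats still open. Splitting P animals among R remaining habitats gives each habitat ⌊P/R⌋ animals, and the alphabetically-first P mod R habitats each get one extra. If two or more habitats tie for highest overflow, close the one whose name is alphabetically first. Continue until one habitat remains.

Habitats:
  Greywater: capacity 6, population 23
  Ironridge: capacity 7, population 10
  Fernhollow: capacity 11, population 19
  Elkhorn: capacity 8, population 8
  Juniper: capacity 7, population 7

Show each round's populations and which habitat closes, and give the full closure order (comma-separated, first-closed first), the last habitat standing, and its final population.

Closure order: Greywater, Fernhollow, Ironridge, Elkhorn
Last habitat: Juniper with 67 animals

Round 1: Elkhorn=8 Fernhollow=19 Greywater=23 Ironridge=10 Juniper=7 → close Greywater (overflow 17)
  23÷4 = 5 each, +1 to first 3
Round 2: Elkhorn=14 Fernhollow=25 Ironridge=16 Juniper=12 → close Fernhollow (overflow 14)
  25÷3 = 8 each, +1 to first 1
Round 3: Elkhorn=23 Ironridge=24 Juniper=20 → close Ironridge (overflow 17)
  24÷2 = 12 each, +1 to first 0
Round 4: Elkhorn=35 Juniper=32 → close Elkhorn (overflow 27)
  35÷1 = 35 each, +1 to first 0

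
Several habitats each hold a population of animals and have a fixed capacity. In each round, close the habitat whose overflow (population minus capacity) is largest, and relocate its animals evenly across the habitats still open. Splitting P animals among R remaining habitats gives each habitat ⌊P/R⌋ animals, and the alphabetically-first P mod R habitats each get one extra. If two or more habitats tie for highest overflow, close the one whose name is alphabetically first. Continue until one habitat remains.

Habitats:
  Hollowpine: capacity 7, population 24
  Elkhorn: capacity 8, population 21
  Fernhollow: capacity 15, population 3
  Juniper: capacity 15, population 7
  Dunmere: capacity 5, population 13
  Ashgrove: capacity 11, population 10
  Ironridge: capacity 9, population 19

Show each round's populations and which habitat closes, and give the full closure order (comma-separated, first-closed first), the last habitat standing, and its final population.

Closure order: Hollowpine, Elkhorn, Ironridge, Dunmere, Ashgrove, Juniper
Last habitat: Fernhollow with 97 animals

Round 1: Ashgrove=10 Dunmere=13 Elkhorn=21 Fernhollow=3 Hollowpine=24 Ironridge=19 Juniper=7 → close Hollowpine (overflow 17)
  24÷6 = 4 each, +1 to first 0
Round 2: Ashgrove=14 Dunmere=17 Elkhorn=25 Fernhollow=7 Ironridge=23 Juniper=11 → close Elkhorn (overflow 17)
  25÷5 = 5 each, +1 to first 0
Round 3: Ashgrove=19 Dunmere=22 Fernhollow=12 Ironridge=28 Juniper=16 → close Ironridge (overflow 19)
  28÷4 = 7 each, +1 to first 0
Round 4: Ashgrove=26 Dunmere=29 Fernhollow=19 Juniper=23 → close Dunmere (overflow 24)
  29÷3 = 9 each, +1 to first 2
Round 5: Ashgrove=36 Fernhollow=29 Juniper=32 → close Ashgrove (overflow 25)
  36÷2 = 18 each, +1 to first 0
Round 6: Fernhollow=47 Juniper=50 → close Juniper (overflow 35)
  50÷1 = 50 each, +1 to first 0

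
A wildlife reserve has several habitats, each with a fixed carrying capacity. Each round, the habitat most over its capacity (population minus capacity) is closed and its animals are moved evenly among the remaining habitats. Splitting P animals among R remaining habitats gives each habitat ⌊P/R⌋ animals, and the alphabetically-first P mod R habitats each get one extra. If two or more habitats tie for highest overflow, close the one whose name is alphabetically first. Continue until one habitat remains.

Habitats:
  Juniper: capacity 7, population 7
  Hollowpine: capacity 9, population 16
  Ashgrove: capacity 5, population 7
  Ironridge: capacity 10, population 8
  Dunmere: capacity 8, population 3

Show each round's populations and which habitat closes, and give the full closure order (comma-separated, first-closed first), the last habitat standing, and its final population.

Closure order: Hollowpine, Ashgrove, Juniper, Ironridge
Last habitat: Dunmere with 41 animals

Round 1: Ashgrove=7 Dunmere=3 Hollowpine=16 Ironridge=8 Juniper=7 → close Hollowpine (overflow 7)
  16÷4 = 4 each, +1 to first 0
Round 2: Ashgrove=11 Dunmere=7 Ironridge=12 Juniper=11 → close Ashgrove (overflow 6)
  11÷3 = 3 each, +1 to first 2
Round 3: Dunmere=11 Ironridge=16 Juniper=14 → close Juniper (overflow 7)
  14÷2 = 7 each, +1 to first 0
Round 4: Dunmere=18 Ironridge=23 → close Ironridge (overflow 13)
  23÷1 = 23 each, +1 to first 0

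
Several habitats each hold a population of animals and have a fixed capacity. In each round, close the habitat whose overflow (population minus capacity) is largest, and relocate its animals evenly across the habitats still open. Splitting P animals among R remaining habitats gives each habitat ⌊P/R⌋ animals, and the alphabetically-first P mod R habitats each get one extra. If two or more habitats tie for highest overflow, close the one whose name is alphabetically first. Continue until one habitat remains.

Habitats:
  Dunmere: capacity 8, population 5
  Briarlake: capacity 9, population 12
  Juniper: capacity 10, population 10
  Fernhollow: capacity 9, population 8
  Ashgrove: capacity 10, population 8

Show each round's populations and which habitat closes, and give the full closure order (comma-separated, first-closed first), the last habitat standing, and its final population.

Round 1: Ashgrove=8 Briarlake=12 Dunmere=5 Fernhollow=8 Juniper=10 → close Briarlake (overflow 3)
  12÷4 = 3 each, +1 to first 0
Round 2: Ashgrove=11 Dunmere=8 Fernhollow=11 Juniper=13 → close Juniper (overflow 3)
  13÷3 = 4 each, +1 to first 1
Round 3: Ashgrove=16 Dunmere=12 Fernhollow=15 → close Ashgrove (overflow 6)
  16÷2 = 8 each, +1 to first 0
Round 4: Dunmere=20 Fernhollow=23 → close Fernhollow (overflow 14)
  23÷1 = 23 each, +1 to first 0

Closure order: Briarlake, Juniper, Ashgrove, Fernhollow
Last habitat: Dunmere with 43 animals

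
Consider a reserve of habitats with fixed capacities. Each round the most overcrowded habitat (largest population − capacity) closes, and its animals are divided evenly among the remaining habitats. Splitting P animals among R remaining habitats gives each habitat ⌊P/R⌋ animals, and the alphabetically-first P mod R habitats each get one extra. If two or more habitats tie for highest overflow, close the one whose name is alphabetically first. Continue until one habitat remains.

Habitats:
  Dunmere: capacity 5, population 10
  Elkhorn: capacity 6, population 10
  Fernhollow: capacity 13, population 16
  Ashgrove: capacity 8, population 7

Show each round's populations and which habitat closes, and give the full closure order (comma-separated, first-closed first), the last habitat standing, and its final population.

Closure order: Dunmere, Elkhorn, Fernhollow
Last habitat: Ashgrove with 43 animals

Round 1: Ashgrove=7 Dunmere=10 Elkhorn=10 Fernhollow=16 → close Dunmere (overflow 5)
  10÷3 = 3 each, +1 to first 1
Round 2: Ashgrove=11 Elkhorn=13 Fernhollow=19 → close Elkhorn (overflow 7)
  13÷2 = 6 each, +1 to first 1
Round 3: Ashgrove=18 Fernhollow=25 → close Fernhollow (overflow 12)
  25÷1 = 25 each, +1 to first 0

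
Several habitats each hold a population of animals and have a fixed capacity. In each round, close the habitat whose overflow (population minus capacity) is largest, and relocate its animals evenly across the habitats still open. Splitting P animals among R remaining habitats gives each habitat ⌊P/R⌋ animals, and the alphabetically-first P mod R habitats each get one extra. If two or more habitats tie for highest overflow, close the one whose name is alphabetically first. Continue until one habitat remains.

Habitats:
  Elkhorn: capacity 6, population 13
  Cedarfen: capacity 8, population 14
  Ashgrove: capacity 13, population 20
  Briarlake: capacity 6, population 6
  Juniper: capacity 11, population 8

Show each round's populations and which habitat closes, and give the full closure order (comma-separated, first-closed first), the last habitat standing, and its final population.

Closure order: Ashgrove, Elkhorn, Cedarfen, Briarlake
Last habitat: Juniper with 61 animals

Round 1: Ashgrove=20 Briarlake=6 Cedarfen=14 Elkhorn=13 Juniper=8 → close Ashgrove (overflow 7)
  20÷4 = 5 each, +1 to first 0
Round 2: Briarlake=11 Cedarfen=19 Elkhorn=18 Juniper=13 → close Elkhorn (overflow 12)
  18÷3 = 6 each, +1 to first 0
Round 3: Briarlake=17 Cedarfen=25 Juniper=19 → close Cedarfen (overflow 17)
  25÷2 = 12 each, +1 to first 1
Round 4: Briarlake=30 Juniper=31 → close Briarlake (overflow 24)
  30÷1 = 30 each, +1 to first 0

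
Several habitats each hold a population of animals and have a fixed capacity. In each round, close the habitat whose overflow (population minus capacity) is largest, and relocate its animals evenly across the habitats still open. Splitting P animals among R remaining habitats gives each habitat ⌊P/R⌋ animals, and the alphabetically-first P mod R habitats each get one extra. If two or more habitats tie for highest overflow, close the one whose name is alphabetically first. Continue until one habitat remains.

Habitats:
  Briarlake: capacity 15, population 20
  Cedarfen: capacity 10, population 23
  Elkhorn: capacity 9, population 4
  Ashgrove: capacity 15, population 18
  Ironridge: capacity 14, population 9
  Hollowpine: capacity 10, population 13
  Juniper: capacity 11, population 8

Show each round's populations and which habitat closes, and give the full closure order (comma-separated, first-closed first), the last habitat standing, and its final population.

Closure order: Cedarfen, Briarlake, Ashgrove, Hollowpine, Elkhorn, Ironridge
Last habitat: Juniper with 95 animals

Round 1: Ashgrove=18 Briarlake=20 Cedarfen=23 Elkhorn=4 Hollowpine=13 Ironridge=9 Juniper=8 → close Cedarfen (overflow 13)
  23÷6 = 3 each, +1 to first 5
Round 2: Ashgrove=22 Briarlake=24 Elkhorn=8 Hollowpine=17 Ironridge=13 Juniper=11 → close Briarlake (overflow 9)
  24÷5 = 4 each, +1 to first 4
Round 3: Ashgrove=27 Elkhorn=13 Hollowpine=22 Ironridge=18 Juniper=15 → close Ashgrove (overflow 12)
  27÷4 = 6 each, +1 to first 3
Round 4: Elkhorn=20 Hollowpine=29 Ironridge=25 Juniper=21 → close Hollowpine (overflow 19)
  29÷3 = 9 each, +1 to first 2
Round 5: Elkhorn=30 Ironridge=35 Juniper=30 → close Elkhorn (overflow 21)
  30÷2 = 15 each, +1 to first 0
Round 6: Ironridge=50 Juniper=45 → close Ironridge (overflow 36)
  50÷1 = 50 each, +1 to first 0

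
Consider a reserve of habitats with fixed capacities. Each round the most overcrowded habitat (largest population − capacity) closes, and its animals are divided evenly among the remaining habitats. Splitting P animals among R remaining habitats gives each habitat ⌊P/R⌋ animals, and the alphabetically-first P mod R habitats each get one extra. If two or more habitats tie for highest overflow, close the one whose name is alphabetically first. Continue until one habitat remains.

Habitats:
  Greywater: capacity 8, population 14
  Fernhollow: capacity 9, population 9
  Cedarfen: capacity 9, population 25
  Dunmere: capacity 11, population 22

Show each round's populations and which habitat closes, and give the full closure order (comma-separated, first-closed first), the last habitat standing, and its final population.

Closure order: Cedarfen, Dunmere, Greywater
Last habitat: Fernhollow with 70 animals

Round 1: Cedarfen=25 Dunmere=22 Fernhollow=9 Greywater=14 → close Cedarfen (overflow 16)
  25÷3 = 8 each, +1 to first 1
Round 2: Dunmere=31 Fernhollow=17 Greywater=22 → close Dunmere (overflow 20)
  31÷2 = 15 each, +1 to first 1
Round 3: Fernhollow=33 Greywater=37 → close Greywater (overflow 29)
  37÷1 = 37 each, +1 to first 0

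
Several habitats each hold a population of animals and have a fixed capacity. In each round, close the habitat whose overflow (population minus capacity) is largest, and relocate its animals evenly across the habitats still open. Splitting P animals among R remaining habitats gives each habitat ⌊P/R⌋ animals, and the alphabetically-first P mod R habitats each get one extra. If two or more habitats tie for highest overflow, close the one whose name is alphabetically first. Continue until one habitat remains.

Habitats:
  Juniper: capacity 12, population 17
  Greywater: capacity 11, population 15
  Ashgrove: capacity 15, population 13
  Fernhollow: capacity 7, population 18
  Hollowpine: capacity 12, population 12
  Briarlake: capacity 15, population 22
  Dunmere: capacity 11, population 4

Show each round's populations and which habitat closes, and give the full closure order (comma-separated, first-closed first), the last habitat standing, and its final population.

Closure order: Fernhollow, Briarlake, Juniper, Greywater, Ashgrove, Hollowpine
Last habitat: Dunmere with 101 animals

Round 1: Ashgrove=13 Briarlake=22 Dunmere=4 Fernhollow=18 Greywater=15 Hollowpine=12 Juniper=17 → close Fernhollow (overflow 11)
  18÷6 = 3 each, +1 to first 0
Round 2: Ashgrove=16 Briarlake=25 Dunmere=7 Greywater=18 Hollowpine=15 Juniper=20 → close Briarlake (overflow 10)
  25÷5 = 5 each, +1 to first 0
Round 3: Ashgrove=21 Dunmere=12 Greywater=23 Hollowpine=20 Juniper=25 → close Juniper (overflow 13)
  25÷4 = 6 each, +1 to first 1
Round 4: Ashgrove=28 Dunmere=18 Greywater=29 Hollowpine=26 → close Greywater (overflow 18)
  29÷3 = 9 each, +1 to first 2
Round 5: Ashgrove=38 Dunmere=28 Hollowpine=35 → close Ashgrove (overflow 23)
  38÷2 = 19 each, +1 to first 0
Round 6: Dunmere=47 Hollowpine=54 → close Hollowpine (overflow 42)
  54÷1 = 54 each, +1 to first 0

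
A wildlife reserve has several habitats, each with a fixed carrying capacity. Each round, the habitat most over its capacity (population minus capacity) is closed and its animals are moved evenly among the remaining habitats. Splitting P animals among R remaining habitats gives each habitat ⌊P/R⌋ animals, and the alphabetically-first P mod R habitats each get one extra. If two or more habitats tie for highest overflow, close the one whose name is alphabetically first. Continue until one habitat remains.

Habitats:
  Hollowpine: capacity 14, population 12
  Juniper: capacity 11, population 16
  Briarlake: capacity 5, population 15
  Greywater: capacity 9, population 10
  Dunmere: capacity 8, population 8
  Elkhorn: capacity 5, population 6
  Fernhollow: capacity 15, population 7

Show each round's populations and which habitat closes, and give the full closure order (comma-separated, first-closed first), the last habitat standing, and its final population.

Round 1: Briarlake=15 Dunmere=8 Elkhorn=6 Fernhollow=7 Greywater=10 Hollowpine=12 Juniper=16 → close Briarlake (overflow 10)
  15÷6 = 2 each, +1 to first 3
Round 2: Dunmere=11 Elkhorn=9 Fernhollow=10 Greywater=12 Hollowpine=14 Juniper=18 → close Juniper (overflow 7)
  18÷5 = 3 each, +1 to first 3
Round 3: Dunmere=15 Elkhorn=13 Fernhollow=14 Greywater=15 Hollowpine=17 → close Elkhorn (overflow 8)
  13÷4 = 3 each, +1 to first 1
Round 4: Dunmere=19 Fernhollow=17 Greywater=18 Hollowpine=20 → close Dunmere (overflow 11)
  19÷3 = 6 each, +1 to first 1
Round 5: Fernhollow=24 Greywater=24 Hollowpine=26 → close Greywater (overflow 15)
  24÷2 = 12 each, +1 to first 0
Round 6: Fernhollow=36 Hollowpine=38 → close Hollowpine (overflow 24)
  38÷1 = 38 each, +1 to first 0

Closure order: Briarlake, Juniper, Elkhorn, Dunmere, Greywater, Hollowpine
Last habitat: Fernhollow with 74 animals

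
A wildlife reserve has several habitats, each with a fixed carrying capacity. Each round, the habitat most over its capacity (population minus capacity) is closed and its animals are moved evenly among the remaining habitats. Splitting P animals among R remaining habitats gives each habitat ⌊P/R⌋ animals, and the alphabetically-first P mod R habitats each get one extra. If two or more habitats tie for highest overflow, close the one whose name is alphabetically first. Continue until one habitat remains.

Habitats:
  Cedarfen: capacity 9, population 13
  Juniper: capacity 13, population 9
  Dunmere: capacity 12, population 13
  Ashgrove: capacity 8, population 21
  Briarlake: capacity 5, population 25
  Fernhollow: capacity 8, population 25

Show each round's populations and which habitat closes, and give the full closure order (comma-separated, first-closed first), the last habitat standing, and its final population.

Round 1: Ashgrove=21 Briarlake=25 Cedarfen=13 Dunmere=13 Fernhollow=25 Juniper=9 → close Briarlake (overflow 20)
  25÷5 = 5 each, +1 to first 0
Round 2: Ashgrove=26 Cedarfen=18 Dunmere=18 Fernhollow=30 Juniper=14 → close Fernhollow (overflow 22)
  30÷4 = 7 each, +1 to first 2
Round 3: Ashgrove=34 Cedarfen=26 Dunmere=25 Juniper=21 → close Ashgrove (overflow 26)
  34÷3 = 11 each, +1 to first 1
Round 4: Cedarfen=38 Dunmere=36 Juniper=32 → close Cedarfen (overflow 29)
  38÷2 = 19 each, +1 to first 0
Round 5: Dunmere=55 Juniper=51 → close Dunmere (overflow 43)
  55÷1 = 55 each, +1 to first 0

Closure order: Briarlake, Fernhollow, Ashgrove, Cedarfen, Dunmere
Last habitat: Juniper with 106 animals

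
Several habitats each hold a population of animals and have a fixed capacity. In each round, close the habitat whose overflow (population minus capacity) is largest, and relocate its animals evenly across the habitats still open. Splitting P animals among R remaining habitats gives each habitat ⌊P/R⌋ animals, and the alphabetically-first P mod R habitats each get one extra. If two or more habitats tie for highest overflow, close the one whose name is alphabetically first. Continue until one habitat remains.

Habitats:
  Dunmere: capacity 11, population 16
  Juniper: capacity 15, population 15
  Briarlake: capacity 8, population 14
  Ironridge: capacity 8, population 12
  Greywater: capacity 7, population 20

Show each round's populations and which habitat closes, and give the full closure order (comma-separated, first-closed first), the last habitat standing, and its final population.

Closure order: Greywater, Briarlake, Dunmere, Ironridge
Last habitat: Juniper with 77 animals

Round 1: Briarlake=14 Dunmere=16 Greywater=20 Ironridge=12 Juniper=15 → close Greywater (overflow 13)
  20÷4 = 5 each, +1 to first 0
Round 2: Briarlake=19 Dunmere=21 Ironridge=17 Juniper=20 → close Briarlake (overflow 11)
  19÷3 = 6 each, +1 to first 1
Round 3: Dunmere=28 Ironridge=23 Juniper=26 → close Dunmere (overflow 17)
  28÷2 = 14 each, +1 to first 0
Round 4: Ironridge=37 Juniper=40 → close Ironridge (overflow 29)
  37÷1 = 37 each, +1 to first 0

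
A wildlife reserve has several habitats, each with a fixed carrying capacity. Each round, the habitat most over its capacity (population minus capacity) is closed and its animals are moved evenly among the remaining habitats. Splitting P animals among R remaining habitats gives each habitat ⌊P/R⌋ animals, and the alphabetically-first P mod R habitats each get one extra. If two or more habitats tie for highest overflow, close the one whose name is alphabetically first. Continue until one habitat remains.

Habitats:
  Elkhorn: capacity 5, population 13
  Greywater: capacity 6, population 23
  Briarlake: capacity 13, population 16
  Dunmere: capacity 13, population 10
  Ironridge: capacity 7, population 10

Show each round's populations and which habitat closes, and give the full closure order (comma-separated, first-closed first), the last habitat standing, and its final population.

Closure order: Greywater, Elkhorn, Briarlake, Ironridge
Last habitat: Dunmere with 72 animals

Round 1: Briarlake=16 Dunmere=10 Elkhorn=13 Greywater=23 Ironridge=10 → close Greywater (overflow 17)
  23÷4 = 5 each, +1 to first 3
Round 2: Briarlake=22 Dunmere=16 Elkhorn=19 Ironridge=15 → close Elkhorn (overflow 14)
  19÷3 = 6 each, +1 to first 1
Round 3: Briarlake=29 Dunmere=22 Ironridge=21 → close Briarlake (overflow 16)
  29÷2 = 14 each, +1 to first 1
Round 4: Dunmere=37 Ironridge=35 → close Ironridge (overflow 28)
  35÷1 = 35 each, +1 to first 0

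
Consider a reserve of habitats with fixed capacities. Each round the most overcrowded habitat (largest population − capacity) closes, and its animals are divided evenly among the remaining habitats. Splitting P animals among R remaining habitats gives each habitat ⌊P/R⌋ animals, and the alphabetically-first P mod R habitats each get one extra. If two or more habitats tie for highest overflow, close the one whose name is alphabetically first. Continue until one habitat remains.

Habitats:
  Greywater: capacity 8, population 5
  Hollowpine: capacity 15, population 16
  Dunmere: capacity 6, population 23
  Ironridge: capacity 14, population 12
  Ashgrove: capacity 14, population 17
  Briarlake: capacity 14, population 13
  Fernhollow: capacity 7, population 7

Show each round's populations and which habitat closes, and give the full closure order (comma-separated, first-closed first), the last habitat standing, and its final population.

Round 1: Ashgrove=17 Briarlake=13 Dunmere=23 Fernhollow=7 Greywater=5 Hollowpine=16 Ironridge=12 → close Dunmere (overflow 17)
  23÷6 = 3 each, +1 to first 5
Round 2: Ashgrove=21 Briarlake=17 Fernhollow=11 Greywater=9 Hollowpine=20 Ironridge=15 → close Ashgrove (overflow 7)
  21÷5 = 4 each, +1 to first 1
Round 3: Briarlake=22 Fernhollow=15 Greywater=13 Hollowpine=24 Ironridge=19 → close Hollowpine (overflow 9)
  24÷4 = 6 each, +1 to first 0
Round 4: Briarlake=28 Fernhollow=21 Greywater=19 Ironridge=25 → close Briarlake (overflow 14)
  28÷3 = 9 each, +1 to first 1
Round 5: Fernhollow=31 Greywater=28 Ironridge=34 → close Fernhollow (overflow 24)
  31÷2 = 15 each, +1 to first 1
Round 6: Greywater=44 Ironridge=49 → close Greywater (overflow 36)
  44÷1 = 44 each, +1 to first 0

Closure order: Dunmere, Ashgrove, Hollowpine, Briarlake, Fernhollow, Greywater
Last habitat: Ironridge with 93 animals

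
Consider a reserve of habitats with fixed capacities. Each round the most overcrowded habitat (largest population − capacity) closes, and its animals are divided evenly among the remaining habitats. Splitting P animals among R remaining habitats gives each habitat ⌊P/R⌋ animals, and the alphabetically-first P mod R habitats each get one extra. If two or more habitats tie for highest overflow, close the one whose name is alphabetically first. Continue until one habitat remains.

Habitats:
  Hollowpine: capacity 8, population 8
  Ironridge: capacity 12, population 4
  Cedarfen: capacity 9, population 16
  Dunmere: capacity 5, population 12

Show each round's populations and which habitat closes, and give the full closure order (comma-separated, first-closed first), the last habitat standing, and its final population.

Closure order: Cedarfen, Dunmere, Hollowpine
Last habitat: Ironridge with 40 animals

Round 1: Cedarfen=16 Dunmere=12 Hollowpine=8 Ironridge=4 → close Cedarfen (overflow 7)
  16÷3 = 5 each, +1 to first 1
Round 2: Dunmere=18 Hollowpine=13 Ironridge=9 → close Dunmere (overflow 13)
  18÷2 = 9 each, +1 to first 0
Round 3: Hollowpine=22 Ironridge=18 → close Hollowpine (overflow 14)
  22÷1 = 22 each, +1 to first 0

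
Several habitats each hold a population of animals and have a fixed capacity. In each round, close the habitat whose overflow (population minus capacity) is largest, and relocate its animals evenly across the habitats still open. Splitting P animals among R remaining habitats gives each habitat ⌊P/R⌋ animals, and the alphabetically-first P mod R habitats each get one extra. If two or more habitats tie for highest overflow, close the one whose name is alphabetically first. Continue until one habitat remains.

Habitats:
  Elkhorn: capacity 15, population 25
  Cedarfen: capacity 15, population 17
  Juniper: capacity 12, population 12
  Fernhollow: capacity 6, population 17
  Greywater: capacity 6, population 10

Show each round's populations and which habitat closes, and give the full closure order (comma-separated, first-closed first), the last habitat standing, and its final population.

Round 1: Cedarfen=17 Elkhorn=25 Fernhollow=17 Greywater=10 Juniper=12 → close Fernhollow (overflow 11)
  17÷4 = 4 each, +1 to first 1
Round 2: Cedarfen=22 Elkhorn=29 Greywater=14 Juniper=16 → close Elkhorn (overflow 14)
  29÷3 = 9 each, +1 to first 2
Round 3: Cedarfen=32 Greywater=24 Juniper=25 → close Greywater (overflow 18)
  24÷2 = 12 each, +1 to first 0
Round 4: Cedarfen=44 Juniper=37 → close Cedarfen (overflow 29)
  44÷1 = 44 each, +1 to first 0

Closure order: Fernhollow, Elkhorn, Greywater, Cedarfen
Last habitat: Juniper with 81 animals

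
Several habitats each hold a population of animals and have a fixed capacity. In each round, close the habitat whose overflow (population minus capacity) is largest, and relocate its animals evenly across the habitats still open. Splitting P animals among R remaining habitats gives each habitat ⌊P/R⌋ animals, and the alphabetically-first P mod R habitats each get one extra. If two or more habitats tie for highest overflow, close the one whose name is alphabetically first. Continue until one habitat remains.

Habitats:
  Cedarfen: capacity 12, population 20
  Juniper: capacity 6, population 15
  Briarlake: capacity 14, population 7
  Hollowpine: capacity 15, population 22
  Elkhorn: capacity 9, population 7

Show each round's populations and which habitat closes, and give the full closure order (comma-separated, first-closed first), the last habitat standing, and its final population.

Round 1: Briarlake=7 Cedarfen=20 Elkhorn=7 Hollowpine=22 Juniper=15 → close Juniper (overflow 9)
  15÷4 = 3 each, +1 to first 3
Round 2: Briarlake=11 Cedarfen=24 Elkhorn=11 Hollowpine=25 → close Cedarfen (overflow 12)
  24÷3 = 8 each, +1 to first 0
Round 3: Briarlake=19 Elkhorn=19 Hollowpine=33 → close Hollowpine (overflow 18)
  33÷2 = 16 each, +1 to first 1
Round 4: Briarlake=36 Elkhorn=35 → close Elkhorn (overflow 26)
  35÷1 = 35 each, +1 to first 0

Closure order: Juniper, Cedarfen, Hollowpine, Elkhorn
Last habitat: Briarlake with 71 animals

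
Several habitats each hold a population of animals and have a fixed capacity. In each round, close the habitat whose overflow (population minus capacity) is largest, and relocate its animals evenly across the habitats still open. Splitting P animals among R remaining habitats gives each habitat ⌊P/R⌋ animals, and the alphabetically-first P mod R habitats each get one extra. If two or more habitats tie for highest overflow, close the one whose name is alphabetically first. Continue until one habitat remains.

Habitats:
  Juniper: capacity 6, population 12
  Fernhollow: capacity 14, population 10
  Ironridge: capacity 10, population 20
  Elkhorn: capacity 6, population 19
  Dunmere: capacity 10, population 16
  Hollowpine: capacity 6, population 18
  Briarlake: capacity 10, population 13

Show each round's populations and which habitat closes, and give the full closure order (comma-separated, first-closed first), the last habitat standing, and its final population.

Round 1: Briarlake=13 Dunmere=16 Elkhorn=19 Fernhollow=10 Hollowpine=18 Ironridge=20 Juniper=12 → close Elkhorn (overflow 13)
  19÷6 = 3 each, +1 to first 1
Round 2: Briarlake=17 Dunmere=19 Fernhollow=13 Hollowpine=21 Ironridge=23 Juniper=15 → close Hollowpine (overflow 15)
  21÷5 = 4 each, +1 to first 1
Round 3: Briarlake=22 Dunmere=23 Fernhollow=17 Ironridge=27 Juniper=19 → close Ironridge (overflow 17)
  27÷4 = 6 each, +1 to first 3
Round 4: Briarlake=29 Dunmere=30 Fernhollow=24 Juniper=25 → close Dunmere (overflow 20)
  30÷3 = 10 each, +1 to first 0
Round 5: Briarlake=39 Fernhollow=34 Juniper=35 → close Briarlake (overflow 29)
  39÷2 = 19 each, +1 to first 1
Round 6: Fernhollow=54 Juniper=54 → close Juniper (overflow 48)
  54÷1 = 54 each, +1 to first 0

Closure order: Elkhorn, Hollowpine, Ironridge, Dunmere, Briarlake, Juniper
Last habitat: Fernhollow with 108 animals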